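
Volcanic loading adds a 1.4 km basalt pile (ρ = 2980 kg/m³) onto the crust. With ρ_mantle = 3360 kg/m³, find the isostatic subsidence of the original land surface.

Subaerial loading: s = t ρ_load / ρ_m.
s = 1.4 km × 2980/3360 = 1.24 km.

1.24 km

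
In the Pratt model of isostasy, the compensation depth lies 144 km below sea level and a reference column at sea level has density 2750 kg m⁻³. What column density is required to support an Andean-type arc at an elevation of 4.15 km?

Pratt balance: ρ_ref D = ρ (D + h).
ρ = ρ_ref D/(D + h) = 2750 × 144 km/(144 km + 4.15 km) = 2670 kg m⁻³.

2670 kg m⁻³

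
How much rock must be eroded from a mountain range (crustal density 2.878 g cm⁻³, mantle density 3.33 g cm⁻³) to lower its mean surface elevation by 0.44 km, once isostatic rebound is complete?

Net drop Δ = e − u = e − e ρ_c/ρ_m = e (ρ_m − ρ_c)/ρ_m.
e = Δ ρ_m/(ρ_m − ρ_c) = 0.44 km × 3.33/0.452 = 3.24 km.

3.24 km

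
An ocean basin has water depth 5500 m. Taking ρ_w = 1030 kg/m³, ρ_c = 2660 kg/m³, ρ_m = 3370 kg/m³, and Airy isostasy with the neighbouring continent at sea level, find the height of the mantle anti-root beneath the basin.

For local isostatic compensation: replacing crust with seawater at the top is compensated by replacing crust with mantle at the base: d (ρ_c − ρ_w) = a (ρ_m − ρ_c).
a = d (ρ_c − ρ_w)/(ρ_m − ρ_c) = 5500 m × 1630/710 = 12600 m.

12600 m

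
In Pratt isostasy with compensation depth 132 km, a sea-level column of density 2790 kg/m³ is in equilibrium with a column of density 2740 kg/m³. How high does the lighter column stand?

ρ_ref D = ρ (D + h) → h = D (ρ_ref − ρ)/ρ.
h = 132 km × (2790 − 2740)/2740 = 2.41 km.

2.41 km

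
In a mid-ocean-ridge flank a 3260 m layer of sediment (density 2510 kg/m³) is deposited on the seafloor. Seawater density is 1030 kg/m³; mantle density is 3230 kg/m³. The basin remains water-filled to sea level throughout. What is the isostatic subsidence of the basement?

Submarine loading: the sediment displaces seawater, and the subsidence is in turn flooded, so s (ρ_m − ρ_w) = t (ρ_sed − ρ_w).
s = 3260 m × (2510 − 1030) / (3230 − 1030) = 2190 m.

2190 m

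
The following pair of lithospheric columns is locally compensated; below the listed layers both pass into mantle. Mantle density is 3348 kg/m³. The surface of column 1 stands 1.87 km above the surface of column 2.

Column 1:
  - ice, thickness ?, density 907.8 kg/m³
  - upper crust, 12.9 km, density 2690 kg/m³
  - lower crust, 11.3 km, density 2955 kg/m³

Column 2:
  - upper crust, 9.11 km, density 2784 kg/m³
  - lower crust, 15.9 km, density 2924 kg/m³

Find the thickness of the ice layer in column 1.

2.14 km

Take the compensation level at the base of the deeper column (depth z_c below the surface of column 1) and equate Σ ρ_i t_i down to z_c; mantle fills any gap and the z_c terms cancel.
Column 1: x×907.8 + 12.9×2690 + 11.3×2955 + (z_c − 24.2 − x)×3348
Column 2: 1.87×0 + 9.11×2784 + 15.9×2924 + (z_c − 1.87 − 25.01)×3348
The z_c×3348 term appears on both sides and cancels. Collect the known terms of each column as K = Σ(ρt)_known − 3348 × (depth of known layers): K_1 = 68092.5 − 3348×24.2 = −12929.1; K_2 = 71853.84 − 3348×(1.87 + 25.01) = −18140.4.
Balance: K_1 − x×(3348 − 907.8) = K_2, so x = (K_1 − K_2)/(3348 − 907.8) = 5211.3/2440.2 = 2.14 km.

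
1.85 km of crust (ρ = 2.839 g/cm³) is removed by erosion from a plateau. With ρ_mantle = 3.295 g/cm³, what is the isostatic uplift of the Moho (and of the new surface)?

Unloading: uplift u = e ρ_c/ρ_m = 1.85 km × 2.839/3.295 = 1.59 km.

1.59 km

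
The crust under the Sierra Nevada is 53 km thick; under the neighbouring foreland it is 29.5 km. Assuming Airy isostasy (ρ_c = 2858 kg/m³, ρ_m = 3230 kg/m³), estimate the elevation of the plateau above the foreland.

Excess crust Δ = 53 km − 29.5 km = 23.5 km, split between elevation h and root r with h + r = Δ.
Airy balance ρ_c h = (ρ_m − ρ_c) r gives r = h ρ_c/(ρ_m − ρ_c), so h (1 + ρ_c/(ρ_m − ρ_c)) = Δ, i.e. h = Δ (ρ_m − ρ_c)/ρ_m.
h = 23.5 km × 372/3230 = 2.71 km.

2.71 km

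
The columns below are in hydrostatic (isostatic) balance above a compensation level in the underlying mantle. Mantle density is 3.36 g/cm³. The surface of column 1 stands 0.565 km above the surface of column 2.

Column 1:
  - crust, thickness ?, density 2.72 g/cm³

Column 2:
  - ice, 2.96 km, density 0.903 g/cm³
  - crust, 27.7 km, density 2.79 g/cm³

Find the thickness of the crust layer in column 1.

39 km

Take the compensation level at the base of the deeper column (depth z_c below the surface of column 1) and equate Σ ρ_i t_i down to z_c; mantle fills any gap and the z_c terms cancel.
Column 1: x×2.72 + (z_c − 0 − x)×3.36
Column 2: 0.565×0 + 2.96×0.903 + 27.7×2.79 + (z_c − 0.565 − 30.66)×3.36
The z_c×3.36 term appears on both sides and cancels. Collect the known terms of each column as K = Σ(ρt)_known − 3.36 × (depth of known layers): K_1 = 0 − 3.36×0 = 0; K_2 = 79.95588 − 3.36×(0.565 + 30.66) = −24.96012.
Balance: K_1 − x×(3.36 − 2.72) = K_2, so x = (K_1 − K_2)/(3.36 − 2.72) = 24.9601/0.64 = 39 km.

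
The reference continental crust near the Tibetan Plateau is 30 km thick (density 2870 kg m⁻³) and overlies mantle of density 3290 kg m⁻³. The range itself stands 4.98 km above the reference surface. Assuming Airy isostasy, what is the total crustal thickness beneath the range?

Root depth r = h ρ_c / (ρ_m − ρ_c) = 4.98 km × 2870 / 420 = 34.03 km.
Total thickness = T + h + r = 30 km + 4.98 km + 34.03 km = 69 km.

69 km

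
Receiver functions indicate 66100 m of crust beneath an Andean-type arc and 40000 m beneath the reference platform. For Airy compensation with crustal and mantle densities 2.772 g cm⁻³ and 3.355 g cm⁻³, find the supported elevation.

Excess crust Δ = 66100 m − 40000 m = 26100 m, split between elevation h and root r with h + r = Δ.
Airy balance ρ_c h = (ρ_m − ρ_c) r gives r = h ρ_c/(ρ_m − ρ_c), so h (1 + ρ_c/(ρ_m − ρ_c)) = Δ, i.e. h = Δ (ρ_m − ρ_c)/ρ_m.
h = 26100 m × 0.583/3.355 = 4540 m.

4540 m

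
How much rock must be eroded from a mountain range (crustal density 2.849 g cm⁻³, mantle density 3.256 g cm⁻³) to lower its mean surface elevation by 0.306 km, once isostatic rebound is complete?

2.45 km

Net drop Δ = e − u = e − e ρ_c/ρ_m = e (ρ_m − ρ_c)/ρ_m.
e = Δ ρ_m/(ρ_m − ρ_c) = 0.306 km × 3.256/0.407 = 2.45 km.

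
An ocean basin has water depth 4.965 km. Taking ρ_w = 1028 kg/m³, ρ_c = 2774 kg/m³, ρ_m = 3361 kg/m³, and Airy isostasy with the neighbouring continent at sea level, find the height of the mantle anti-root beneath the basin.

14.8 km

Balancing pressure at the compensation depth: replacing crust with seawater at the top is compensated by replacing crust with mantle at the base: d (ρ_c − ρ_w) = a (ρ_m − ρ_c).
a = d (ρ_c − ρ_w)/(ρ_m − ρ_c) = 4.965 km × 1746/587 = 14.8 km.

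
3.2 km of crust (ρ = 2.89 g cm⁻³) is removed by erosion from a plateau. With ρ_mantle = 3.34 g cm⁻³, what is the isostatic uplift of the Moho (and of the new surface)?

Unloading: uplift u = e ρ_c/ρ_m = 3.2 km × 2.89/3.34 = 2.77 km.

2.77 km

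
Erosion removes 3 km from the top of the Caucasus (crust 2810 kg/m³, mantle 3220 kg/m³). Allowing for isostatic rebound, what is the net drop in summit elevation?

0.382 km

Rebound u = e ρ_c/ρ_m = 3 km × 2810/3220 = 2.618 km.
Net surface drop = e − u = 3 km − 2.618 km = e (ρ_m − ρ_c)/ρ_m = 0.382 km.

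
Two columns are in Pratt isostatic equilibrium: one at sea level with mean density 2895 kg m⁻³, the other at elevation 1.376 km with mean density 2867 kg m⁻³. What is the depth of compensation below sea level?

ρ_ref D = ρ (D + h) → D (ρ_ref − ρ) = ρ h.
D = ρ h/(ρ_ref − ρ) = 2867 × 1.376 km/(2895 − 2867) = 141 km.

141 km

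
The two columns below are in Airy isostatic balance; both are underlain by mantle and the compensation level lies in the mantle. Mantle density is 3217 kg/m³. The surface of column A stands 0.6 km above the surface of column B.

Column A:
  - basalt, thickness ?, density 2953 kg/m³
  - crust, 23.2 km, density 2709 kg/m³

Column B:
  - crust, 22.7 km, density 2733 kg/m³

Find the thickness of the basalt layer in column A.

Take the compensation level at the base of the deeper column (depth z_c below the surface of column A) and equate Σ ρ_i t_i down to z_c; mantle fills any gap and the z_c terms cancel.
Column A: x×2953 + 23.2×2709 + (z_c − 23.2 − x)×3217
Column B: 0.6×0 + 22.7×2733 + (z_c − 0.6 − 22.7)×3217
The z_c×3217 term appears on both sides and cancels. Collect the known terms of each column as K = Σ(ρt)_known − 3217 × (depth of known layers): K_A = 62848.8 − 3217×23.2 = −11785.6; K_B = 62039.1 − 3217×(0.6 + 22.7) = −12917.
Balance: K_A − x×(3217 − 2953) = K_B, so x = (K_A − K_B)/(3217 − 2953) = 1131.4/264 = 4.29 km.

4.29 km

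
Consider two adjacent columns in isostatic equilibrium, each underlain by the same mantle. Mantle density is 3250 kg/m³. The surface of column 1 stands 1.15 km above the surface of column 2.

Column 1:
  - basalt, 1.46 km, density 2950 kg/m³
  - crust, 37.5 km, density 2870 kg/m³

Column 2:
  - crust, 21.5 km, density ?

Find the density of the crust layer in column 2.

2740 kg/m³

Take the compensation level at the base of the deeper column (depth z_c below the surface of column 1) and equate Σ ρ_i t_i down to z_c; mantle fills any gap and the z_c terms cancel.
Column 1: 1.46×2950 + 37.5×2870 + (z_c − 38.96)×3250
Column 2: 1.15×0 + 21.5×ρ + (z_c − 1.15 − 21.5)×3250
The z_c×3250 term appears on both sides and cancels. Collect the known terms of each column as K = Σ(ρt)_known − 3250 × (depth of known layers): K_1 = 111932 − 3250×38.96 = −14688; K_2 = 0 − 3250×(1.15 + 21.5) = −73612.5.
Balance: K_1 = K_2 + 21.5×ρ, so ρ = (K_1 − K_2)/21.5 = 58924.5/21.5 = 2740 kg/m³.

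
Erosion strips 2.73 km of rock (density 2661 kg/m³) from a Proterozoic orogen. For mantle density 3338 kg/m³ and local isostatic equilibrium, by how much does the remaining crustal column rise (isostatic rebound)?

2.18 km

Unloading: uplift u = e ρ_c/ρ_m = 2.73 km × 2661/3338 = 2.18 km.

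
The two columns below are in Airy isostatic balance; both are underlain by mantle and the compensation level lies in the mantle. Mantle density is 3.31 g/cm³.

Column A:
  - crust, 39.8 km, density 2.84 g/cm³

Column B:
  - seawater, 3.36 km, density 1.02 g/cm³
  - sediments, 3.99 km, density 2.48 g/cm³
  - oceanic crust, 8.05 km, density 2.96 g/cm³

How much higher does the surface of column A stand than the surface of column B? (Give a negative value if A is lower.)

For any compensation level in the mantle, the mantle terms cancel and isostasy reduces to e = (Σt_A − Σt_B) − (Σ(ρt)_A − Σ(ρt)_B) / ρ_m.
Σt_A = 39.8 km; Σt_B = 15.4 km; Σ(ρt)_A = 113.032; Σ(ρt)_B = 37.1504 (in km·g/cm³).
e = (39.8 − 15.4) − (113.032 − 37.1504) / 3.31 = 1.48 km.

1.48 km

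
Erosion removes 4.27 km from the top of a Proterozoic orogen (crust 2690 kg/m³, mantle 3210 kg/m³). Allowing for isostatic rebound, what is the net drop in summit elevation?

Rebound u = e ρ_c/ρ_m = 4.27 km × 2690/3210 = 3.578 km.
Net surface drop = e − u = 4.27 km − 3.578 km = e (ρ_m − ρ_c)/ρ_m = 0.692 km.

0.692 km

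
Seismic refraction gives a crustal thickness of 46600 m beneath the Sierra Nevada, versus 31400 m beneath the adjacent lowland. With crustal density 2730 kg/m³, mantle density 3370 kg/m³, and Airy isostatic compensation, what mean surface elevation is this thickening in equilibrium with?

2890 m

Excess crust Δ = 46600 m − 31400 m = 15200 m, split between elevation h and root r with h + r = Δ.
Airy balance ρ_c h = (ρ_m − ρ_c) r gives r = h ρ_c/(ρ_m − ρ_c), so h (1 + ρ_c/(ρ_m − ρ_c)) = Δ, i.e. h = Δ (ρ_m − ρ_c)/ρ_m.
h = 15200 m × 640/3370 = 2890 m.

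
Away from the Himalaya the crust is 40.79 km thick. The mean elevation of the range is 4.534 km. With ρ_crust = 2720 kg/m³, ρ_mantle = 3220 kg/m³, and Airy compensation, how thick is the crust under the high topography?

70 km

Root depth r = h ρ_c / (ρ_m − ρ_c) = 4.534 km × 2720 / 500 = 24.66 km.
Total thickness = T + h + r = 40.79 km + 4.534 km + 24.66 km = 70 km.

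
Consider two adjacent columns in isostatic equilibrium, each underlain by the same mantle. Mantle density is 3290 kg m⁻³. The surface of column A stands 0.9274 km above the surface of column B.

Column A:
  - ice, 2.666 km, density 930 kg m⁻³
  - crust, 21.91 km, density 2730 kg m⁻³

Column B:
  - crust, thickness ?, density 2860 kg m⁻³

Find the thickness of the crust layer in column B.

36.1 km

Take the compensation level at the base of the deeper column (depth z_c below the surface of column A) and equate Σ ρ_i t_i down to z_c; mantle fills any gap and the z_c terms cancel.
Column A: 2.666×930 + 21.91×2730 + (z_c − 24.576)×3290
Column B: 0.9274×0 + x×2860 + (z_c − 0.9274 − 0 − x)×3290
The z_c×3290 term appears on both sides and cancels. Collect the known terms of each column as K = Σ(ρt)_known − 3290 × (depth of known layers): K_A = 62293.68 − 3290×24.576 = −18561.36; K_B = 0 − 3290×(0.9274 + 0) = −3051.146.
Balance: K_A = K_B − x×(3290 − 2860), so x = (K_B − K_A)/(3290 − 2860) = 15510.2/430 = 36.1 km.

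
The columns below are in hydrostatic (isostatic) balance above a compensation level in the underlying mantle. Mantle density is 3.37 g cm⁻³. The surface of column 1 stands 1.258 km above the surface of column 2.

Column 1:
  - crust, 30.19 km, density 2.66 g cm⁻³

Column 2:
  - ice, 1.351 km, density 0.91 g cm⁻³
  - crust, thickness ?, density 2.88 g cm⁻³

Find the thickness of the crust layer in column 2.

28.3 km

Take the compensation level at the base of the deeper column (depth z_c below the surface of column 1) and equate Σ ρ_i t_i down to z_c; mantle fills any gap and the z_c terms cancel.
Column 1: 30.19×2.66 + (z_c − 30.19)×3.37
Column 2: 1.258×0 + 1.351×0.91 + x×2.88 + (z_c − 1.258 − 1.351 − x)×3.37
The z_c×3.37 term appears on both sides and cancels. Collect the known terms of each column as K = Σ(ρt)_known − 3.37 × (depth of known layers): K_1 = 80.3054 − 3.37×30.19 = −21.4349; K_2 = 1.22941 − 3.37×(1.258 + 1.351) = −7.56292.
Balance: K_1 = K_2 − x×(3.37 − 2.88), so x = (K_2 − K_1)/(3.37 − 2.88) = 13.872/0.49 = 28.3 km.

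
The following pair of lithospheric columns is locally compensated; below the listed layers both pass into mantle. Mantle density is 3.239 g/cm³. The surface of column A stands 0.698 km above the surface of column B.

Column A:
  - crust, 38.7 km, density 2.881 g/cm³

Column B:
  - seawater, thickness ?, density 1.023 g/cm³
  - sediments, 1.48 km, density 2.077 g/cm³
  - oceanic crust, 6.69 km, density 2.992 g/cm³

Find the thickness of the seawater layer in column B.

Take the compensation level at the base of the deeper column (depth z_c below the surface of column A) and equate Σ ρ_i t_i down to z_c; mantle fills any gap and the z_c terms cancel.
Column A: 38.7×2.881 + (z_c − 38.7)×3.239
Column B: 0.698×0 + x×1.023 + 1.48×2.077 + 6.69×2.992 + (z_c − 0.698 − 8.17 − x)×3.239
The z_c×3.239 term appears on both sides and cancels. Collect the known terms of each column as K = Σ(ρt)_known − 3.239 × (depth of known layers): K_A = 111.4947 − 3.239×38.7 = −13.8546; K_B = 23.09044 − 3.239×(0.698 + 8.17) = −5.633012.
Balance: K_A = K_B − x×(3.239 − 1.023), so x = (K_B − K_A)/(3.239 − 1.023) = 8.22159/2.216 = 3.71 km.

3.71 km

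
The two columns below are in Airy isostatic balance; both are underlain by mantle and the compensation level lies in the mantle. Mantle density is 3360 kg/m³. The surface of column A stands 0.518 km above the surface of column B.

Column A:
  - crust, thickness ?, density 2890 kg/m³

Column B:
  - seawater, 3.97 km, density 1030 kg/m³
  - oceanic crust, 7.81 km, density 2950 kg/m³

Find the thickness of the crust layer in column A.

Take the compensation level at the base of the deeper column (depth z_c below the surface of column A) and equate Σ ρ_i t_i down to z_c; mantle fills any gap and the z_c terms cancel.
Column A: x×2890 + (z_c − 0 − x)×3360
Column B: 0.518×0 + 3.97×1030 + 7.81×2950 + (z_c − 0.518 − 11.78)×3360
The z_c×3360 term appears on both sides and cancels. Collect the known terms of each column as K = Σ(ρt)_known − 3360 × (depth of known layers): K_A = 0 − 3360×0 = 0; K_B = 27128.6 − 3360×(0.518 + 11.78) = −14192.68.
Balance: K_A − x×(3360 − 2890) = K_B, so x = (K_A − K_B)/(3360 − 2890) = 14192.7/470 = 30.2 km.

30.2 km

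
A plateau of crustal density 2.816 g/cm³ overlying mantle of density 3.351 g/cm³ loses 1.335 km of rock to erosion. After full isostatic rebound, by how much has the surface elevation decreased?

0.213 km

Rebound u = e ρ_c/ρ_m = 1.335 km × 2.816/3.351 = 1.122 km.
Net surface drop = e − u = 1.335 km − 1.122 km = e (ρ_m − ρ_c)/ρ_m = 0.213 km.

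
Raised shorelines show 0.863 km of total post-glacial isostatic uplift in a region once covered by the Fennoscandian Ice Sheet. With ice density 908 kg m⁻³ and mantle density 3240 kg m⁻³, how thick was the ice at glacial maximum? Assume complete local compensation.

u = t ρ_ice/ρ_m → t = u ρ_m/ρ_ice = 0.863 km × 3240/908 = 3.08 km.

3.08 km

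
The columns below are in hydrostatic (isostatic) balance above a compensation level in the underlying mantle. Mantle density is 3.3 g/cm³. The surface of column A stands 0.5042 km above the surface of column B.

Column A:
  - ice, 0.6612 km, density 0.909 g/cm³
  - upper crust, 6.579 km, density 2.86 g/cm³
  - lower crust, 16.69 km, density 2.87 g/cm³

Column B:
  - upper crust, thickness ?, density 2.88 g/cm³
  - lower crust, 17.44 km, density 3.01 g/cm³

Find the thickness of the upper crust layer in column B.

Take the compensation level at the base of the deeper column (depth z_c below the surface of column A) and equate Σ ρ_i t_i down to z_c; mantle fills any gap and the z_c terms cancel.
Column A: 0.6612×0.909 + 6.579×2.86 + 16.69×2.87 + (z_c − 23.9302)×3.3
Column B: 0.5042×0 + x×2.88 + 17.44×3.01 + (z_c − 0.5042 − 17.44 − x)×3.3
The z_c×3.3 term appears on both sides and cancels. Collect the known terms of each column as K = Σ(ρt)_known − 3.3 × (depth of known layers): K_A = 67.3172708 − 3.3×23.9302 = −11.6523892; K_B = 52.4944 − 3.3×(0.5042 + 17.44) = −6.72146.
Balance: K_A = K_B − x×(3.3 − 2.88), so x = (K_B − K_A)/(3.3 − 2.88) = 4.93093/0.42 = 11.7 km.

11.7 km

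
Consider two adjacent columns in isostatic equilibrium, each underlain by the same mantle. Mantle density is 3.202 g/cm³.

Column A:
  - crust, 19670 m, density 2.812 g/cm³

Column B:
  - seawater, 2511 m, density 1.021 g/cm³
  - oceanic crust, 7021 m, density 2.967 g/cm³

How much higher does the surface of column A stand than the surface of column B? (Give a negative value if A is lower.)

170 m

For any compensation level in the mantle, the mantle terms cancel and isostasy reduces to e = (Σt_A − Σt_B) − (Σ(ρt)_A − Σ(ρt)_B) / ρ_m.
Σt_A = 19670 m; Σt_B = 9532 m; Σ(ρt)_A = 55312.04; Σ(ρt)_B = 23395.038 (in m·g/cm³).
e = (19670 − 9532) − (55312.04 − 23395.038) / 3.202 = 170 m.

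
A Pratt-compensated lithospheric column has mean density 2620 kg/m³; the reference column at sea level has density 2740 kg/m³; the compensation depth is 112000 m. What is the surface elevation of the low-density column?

5130 m

ρ_ref D = ρ (D + h) → h = D (ρ_ref − ρ)/ρ.
h = 112000 m × (2740 − 2620)/2620 = 5130 m.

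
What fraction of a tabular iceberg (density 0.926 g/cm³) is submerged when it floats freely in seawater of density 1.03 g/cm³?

Submerged fraction = ρ_obj/ρ_fluid = 0.926/1.03 = 0.899.

0.899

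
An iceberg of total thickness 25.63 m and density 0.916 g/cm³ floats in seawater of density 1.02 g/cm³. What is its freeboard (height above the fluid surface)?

Floating equilibrium: submerged depth d = t ρ_obj/ρ_fluid = 25.63 m × 0.916/1.02 = 23.02 m.
Freeboard = t − d = 25.63 m − 23.02 m = 2.61 m.

2.61 m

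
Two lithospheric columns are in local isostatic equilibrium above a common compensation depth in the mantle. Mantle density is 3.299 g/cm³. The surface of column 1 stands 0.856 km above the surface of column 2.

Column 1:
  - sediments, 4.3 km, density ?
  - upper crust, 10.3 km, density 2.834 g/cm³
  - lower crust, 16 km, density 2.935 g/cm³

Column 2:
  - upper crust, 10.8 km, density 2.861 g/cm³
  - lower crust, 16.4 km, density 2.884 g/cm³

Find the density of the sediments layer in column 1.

2.43 g/cm³

Take the compensation level at the base of the deeper column (depth z_c below the surface of column 1) and equate Σ ρ_i t_i down to z_c; mantle fills any gap and the z_c terms cancel.
Column 1: 4.3×ρ + 10.3×2.834 + 16×2.935 + (z_c − 30.6)×3.299
Column 2: 0.856×0 + 10.8×2.861 + 16.4×2.884 + (z_c − 0.856 − 27.2)×3.299
The z_c×3.299 term appears on both sides and cancels. Collect the known terms of each column as K = Σ(ρt)_known − 3.299 × (depth of known layers): K_1 = 76.1502 − 3.299×30.6 = −24.7992; K_2 = 78.1964 − 3.299×(0.856 + 27.2) = −14.360344.
Balance: K_1 + 4.3×ρ = K_2, so ρ = (K_2 − K_1)/4.3 = 10.4389/4.3 = 2.43 g/cm³.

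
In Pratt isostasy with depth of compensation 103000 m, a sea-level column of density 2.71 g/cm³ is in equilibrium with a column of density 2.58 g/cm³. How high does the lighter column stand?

ρ_ref D = ρ (D + h) → h = D (ρ_ref − ρ)/ρ.
h = 103000 m × (2.71 − 2.58)/2.58 = 5190 m.

5190 m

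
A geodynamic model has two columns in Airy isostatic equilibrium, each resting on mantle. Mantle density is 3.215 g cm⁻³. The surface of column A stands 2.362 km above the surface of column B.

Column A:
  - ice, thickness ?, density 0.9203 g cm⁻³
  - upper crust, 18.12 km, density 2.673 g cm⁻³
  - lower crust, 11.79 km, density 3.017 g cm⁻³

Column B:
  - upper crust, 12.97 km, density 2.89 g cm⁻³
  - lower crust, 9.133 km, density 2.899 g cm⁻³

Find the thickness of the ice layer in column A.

1.11 km

Take the compensation level at the base of the deeper column (depth z_c below the surface of column A) and equate Σ ρ_i t_i down to z_c; mantle fills any gap and the z_c terms cancel.
Column A: x×0.9203 + 18.12×2.673 + 11.79×3.017 + (z_c − 29.91 − x)×3.215
Column B: 2.362×0 + 12.97×2.89 + 9.133×2.899 + (z_c − 2.362 − 22.103)×3.215
The z_c×3.215 term appears on both sides and cancels. Collect the known terms of each column as K = Σ(ρt)_known − 3.215 × (depth of known layers): K_A = 84.00519 − 3.215×29.91 = −12.15546; K_B = 63.959867 − 3.215×(2.362 + 22.103) = −14.695108.
Balance: K_A − x×(3.215 − 0.9203) = K_B, so x = (K_A − K_B)/(3.215 − 0.9203) = 2.53965/2.2947 = 1.11 km.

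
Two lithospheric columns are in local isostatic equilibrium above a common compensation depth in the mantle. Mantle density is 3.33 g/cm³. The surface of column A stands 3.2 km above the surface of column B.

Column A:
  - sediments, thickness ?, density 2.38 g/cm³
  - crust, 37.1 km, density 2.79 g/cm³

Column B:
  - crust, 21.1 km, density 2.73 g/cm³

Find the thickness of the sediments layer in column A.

Take the compensation level at the base of the deeper column (depth z_c below the surface of column A) and equate Σ ρ_i t_i down to z_c; mantle fills any gap and the z_c terms cancel.
Column A: x×2.38 + 37.1×2.79 + (z_c − 37.1 − x)×3.33
Column B: 3.2×0 + 21.1×2.73 + (z_c − 3.2 − 21.1)×3.33
The z_c×3.33 term appears on both sides and cancels. Collect the known terms of each column as K = Σ(ρt)_known − 3.33 × (depth of known layers): K_A = 103.509 − 3.33×37.1 = −20.034; K_B = 57.603 − 3.33×(3.2 + 21.1) = −23.316.
Balance: K_A − x×(3.33 − 2.38) = K_B, so x = (K_A − K_B)/(3.33 − 2.38) = 3.282/0.95 = 3.45 km.

3.45 km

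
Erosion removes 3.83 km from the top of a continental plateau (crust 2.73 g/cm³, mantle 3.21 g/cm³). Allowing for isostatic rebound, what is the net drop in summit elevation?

Rebound u = e ρ_c/ρ_m = 3.83 km × 2.73/3.21 = 3.257 km.
Net surface drop = e − u = 3.83 km − 3.257 km = e (ρ_m − ρ_c)/ρ_m = 0.573 km.

0.573 km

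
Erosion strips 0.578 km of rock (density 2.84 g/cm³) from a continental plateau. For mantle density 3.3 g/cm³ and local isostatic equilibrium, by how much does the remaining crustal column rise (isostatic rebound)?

Unloading: uplift u = e ρ_c/ρ_m = 0.578 km × 2.84/3.3 = 0.497 km.

0.497 km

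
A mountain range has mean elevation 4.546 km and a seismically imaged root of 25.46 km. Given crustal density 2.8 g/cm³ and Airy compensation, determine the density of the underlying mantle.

3.3 g/cm³

Airy balance: ρ_c h = (ρ_m − ρ_c) r → ρ_m = ρ_c (1 + h/r).
ρ_m = 2.8 × (1 + 4.546 km/25.46 km) = 3.3 g/cm³.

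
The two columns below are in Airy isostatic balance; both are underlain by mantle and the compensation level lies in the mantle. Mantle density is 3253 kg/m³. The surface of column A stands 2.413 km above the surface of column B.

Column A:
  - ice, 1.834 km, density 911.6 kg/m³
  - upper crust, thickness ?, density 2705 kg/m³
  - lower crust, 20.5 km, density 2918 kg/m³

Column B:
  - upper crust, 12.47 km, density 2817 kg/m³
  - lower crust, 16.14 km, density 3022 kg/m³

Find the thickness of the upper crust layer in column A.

Take the compensation level at the base of the deeper column (depth z_c below the surface of column A) and equate Σ ρ_i t_i down to z_c; mantle fills any gap and the z_c terms cancel.
Column A: 1.834×911.6 + x×2705 + 20.5×2918 + (z_c − 22.334 − x)×3253
Column B: 2.413×0 + 12.47×2817 + 16.14×3022 + (z_c − 2.413 − 28.61)×3253
The z_c×3253 term appears on both sides and cancels. Collect the known terms of each column as K = Σ(ρt)_known − 3253 × (depth of known layers): K_A = 61490.8744 − 3253×22.334 = −11161.6276; K_B = 83903.07 − 3253×(2.413 + 28.61) = −17014.749.
Balance: K_A − x×(3253 − 2705) = K_B, so x = (K_A − K_B)/(3253 − 2705) = 5853.12/548 = 10.7 km.

10.7 km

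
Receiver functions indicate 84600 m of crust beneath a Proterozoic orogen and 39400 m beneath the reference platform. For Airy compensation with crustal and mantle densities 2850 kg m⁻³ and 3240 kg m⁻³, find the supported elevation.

Excess crust Δ = 84600 m − 39400 m = 45200 m, split between elevation h and root r with h + r = Δ.
Airy balance ρ_c h = (ρ_m − ρ_c) r gives r = h ρ_c/(ρ_m − ρ_c), so h (1 + ρ_c/(ρ_m − ρ_c)) = Δ, i.e. h = Δ (ρ_m − ρ_c)/ρ_m.
h = 45200 m × 390/3240 = 5440 m.

5440 m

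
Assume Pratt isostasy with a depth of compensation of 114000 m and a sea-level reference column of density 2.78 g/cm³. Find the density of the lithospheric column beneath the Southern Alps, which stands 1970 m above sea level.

Pratt balance: ρ_ref D = ρ (D + h).
ρ = ρ_ref D/(D + h) = 2.78 × 114000 m/(114000 m + 1970 m) = 2.73 g/cm³.

2.73 g/cm³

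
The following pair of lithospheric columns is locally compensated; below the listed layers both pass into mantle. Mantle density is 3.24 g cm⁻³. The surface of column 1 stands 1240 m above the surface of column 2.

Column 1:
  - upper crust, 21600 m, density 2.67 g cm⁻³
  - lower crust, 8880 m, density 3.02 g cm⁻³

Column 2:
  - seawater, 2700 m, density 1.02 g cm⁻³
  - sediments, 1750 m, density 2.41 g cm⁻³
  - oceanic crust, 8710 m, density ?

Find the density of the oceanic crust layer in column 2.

2.92 g cm⁻³

Take the compensation level at the base of the deeper column (depth z_c below the surface of column 1) and equate Σ ρ_i t_i down to z_c; mantle fills any gap and the z_c terms cancel.
Column 1: 21600×2.67 + 8880×3.02 + (z_c − 30480)×3.24
Column 2: 1240×0 + 2700×1.02 + 1750×2.41 + 8710×ρ + (z_c − 1240 − 13160)×3.24
The z_c×3.24 term appears on both sides and cancels. Collect the known terms of each column as K = Σ(ρt)_known − 3.24 × (depth of known layers): K_1 = 84489.6 − 3.24×30480 = −14265.6; K_2 = 6971.5 − 3.24×(1240 + 13160) = −39684.5.
Balance: K_1 = K_2 + 8710×ρ, so ρ = (K_1 − K_2)/8710 = 25418.9/8710 = 2.92 g cm⁻³.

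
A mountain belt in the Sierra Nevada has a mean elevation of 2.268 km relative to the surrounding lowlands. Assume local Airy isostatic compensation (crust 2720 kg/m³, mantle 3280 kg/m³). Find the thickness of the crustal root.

11 km

Equating mass per unit area of the two columns: the weight of the topography is balanced by the buoyancy of the root, ρ_c h = (ρ_m − ρ_c) r.
r = h · ρ_c / (ρ_m − ρ_c) = 2.268 km × 2720 / (3280 − 2720) = 11 km.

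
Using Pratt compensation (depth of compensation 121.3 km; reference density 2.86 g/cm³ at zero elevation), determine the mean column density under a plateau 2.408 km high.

Pratt balance: ρ_ref D = ρ (D + h).
ρ = ρ_ref D/(D + h) = 2.86 × 121.3 km/(121.3 km + 2.408 km) = 2.8 g/cm³.

2.8 g/cm³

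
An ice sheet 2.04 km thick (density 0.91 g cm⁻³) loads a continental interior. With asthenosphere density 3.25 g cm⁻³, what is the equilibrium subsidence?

For local isostatic compensation: the ice load ρ_ice t is balanced by mantle displaced below, ρ_m s.
s = t ρ_ice / ρ_m = 2.04 km × 0.91/3.25 = 0.571 km.

0.571 km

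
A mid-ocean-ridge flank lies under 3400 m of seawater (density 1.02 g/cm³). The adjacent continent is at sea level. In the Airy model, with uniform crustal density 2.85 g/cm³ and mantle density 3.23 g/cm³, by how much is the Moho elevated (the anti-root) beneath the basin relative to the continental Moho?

16400 m

For local isostatic compensation: replacing crust with seawater at the top is compensated by replacing crust with mantle at the base: d (ρ_c − ρ_w) = a (ρ_m − ρ_c).
a = d (ρ_c − ρ_w)/(ρ_m − ρ_c) = 3400 m × 1.83/0.38 = 16400 m.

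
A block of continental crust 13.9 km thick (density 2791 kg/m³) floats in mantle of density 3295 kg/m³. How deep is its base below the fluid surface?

Draft d = t ρ_obj/ρ_fluid = 13.9 km × 2791/3295 = 11.8 km.

11.8 km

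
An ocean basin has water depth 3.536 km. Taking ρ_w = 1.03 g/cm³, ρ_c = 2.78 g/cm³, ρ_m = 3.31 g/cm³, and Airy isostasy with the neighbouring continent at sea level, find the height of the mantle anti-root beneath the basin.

11.7 km

By Archimedes' principle applied to the lithosphere: replacing crust with seawater at the top is compensated by replacing crust with mantle at the base: d (ρ_c − ρ_w) = a (ρ_m − ρ_c).
a = d (ρ_c − ρ_w)/(ρ_m − ρ_c) = 3.536 km × 1.75/0.53 = 11.7 km.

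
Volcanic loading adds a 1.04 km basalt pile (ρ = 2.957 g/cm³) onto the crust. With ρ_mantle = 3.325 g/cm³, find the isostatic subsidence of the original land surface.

Subaerial loading: s = t ρ_load / ρ_m.
s = 1.04 km × 2.957/3.325 = 0.925 km.

0.925 km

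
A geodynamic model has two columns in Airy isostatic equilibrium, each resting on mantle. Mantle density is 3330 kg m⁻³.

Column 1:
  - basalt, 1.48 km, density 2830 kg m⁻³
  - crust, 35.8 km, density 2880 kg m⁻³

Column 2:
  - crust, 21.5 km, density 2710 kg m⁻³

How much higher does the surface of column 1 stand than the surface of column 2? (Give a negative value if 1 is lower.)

1.06 km

For any compensation level in the mantle, the mantle terms cancel and isostasy reduces to e = (Σt_1 − Σt_2) − (Σ(ρt)_1 − Σ(ρt)_2) / ρ_m.
Σt_1 = 37.28 km; Σt_2 = 21.5 km; Σ(ρt)_1 = 107292.4; Σ(ρt)_2 = 58265 (in km·kg m⁻³).
e = (37.28 − 21.5) − (107292.4 − 58265) / 3330 = 1.06 km.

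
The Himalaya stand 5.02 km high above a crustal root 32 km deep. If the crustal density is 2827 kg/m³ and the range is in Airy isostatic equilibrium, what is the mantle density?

Airy balance: ρ_c h = (ρ_m − ρ_c) r → ρ_m = ρ_c (1 + h/r).
ρ_m = 2827 × (1 + 5.02 km/32 km) = 3270 kg/m³.

3270 kg/m³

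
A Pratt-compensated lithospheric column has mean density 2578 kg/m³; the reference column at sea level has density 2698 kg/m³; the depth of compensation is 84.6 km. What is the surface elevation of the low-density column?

3.94 km

ρ_ref D = ρ (D + h) → h = D (ρ_ref − ρ)/ρ.
h = 84.6 km × (2698 − 2578)/2578 = 3.94 km.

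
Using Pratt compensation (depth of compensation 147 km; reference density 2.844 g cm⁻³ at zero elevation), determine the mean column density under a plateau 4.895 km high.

2.75 g cm⁻³

Pratt balance: ρ_ref D = ρ (D + h).
ρ = ρ_ref D/(D + h) = 2.844 × 147 km/(147 km + 4.895 km) = 2.75 g cm⁻³.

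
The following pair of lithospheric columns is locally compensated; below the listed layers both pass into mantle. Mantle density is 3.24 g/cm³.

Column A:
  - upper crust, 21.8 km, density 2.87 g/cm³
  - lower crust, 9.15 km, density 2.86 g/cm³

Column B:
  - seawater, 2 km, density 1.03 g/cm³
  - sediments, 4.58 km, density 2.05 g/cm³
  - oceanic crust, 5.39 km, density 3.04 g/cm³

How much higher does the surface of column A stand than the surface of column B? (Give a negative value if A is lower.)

0.184 km

For any compensation level in the mantle, the mantle terms cancel and isostasy reduces to e = (Σt_A − Σt_B) − (Σ(ρt)_A − Σ(ρt)_B) / ρ_m.
Σt_A = 30.95 km; Σt_B = 11.97 km; Σ(ρt)_A = 88.735; Σ(ρt)_B = 27.8346 (in km·g/cm³).
e = (30.95 − 11.97) − (88.735 − 27.8346) / 3.24 = 0.184 km.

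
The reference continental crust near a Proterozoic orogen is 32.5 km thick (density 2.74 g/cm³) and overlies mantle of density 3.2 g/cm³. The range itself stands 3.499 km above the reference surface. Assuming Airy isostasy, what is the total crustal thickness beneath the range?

56.8 km

Root depth r = h ρ_c / (ρ_m − ρ_c) = 3.499 km × 2.74 / 0.46 = 20.84 km.
Total thickness = T + h + r = 32.5 km + 3.499 km + 20.84 km = 56.8 km.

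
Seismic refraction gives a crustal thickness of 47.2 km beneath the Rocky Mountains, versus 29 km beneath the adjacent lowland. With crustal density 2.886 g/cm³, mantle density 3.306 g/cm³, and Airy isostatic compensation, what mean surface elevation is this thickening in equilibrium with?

2.31 km

Excess crust Δ = 47.2 km − 29 km = 18.2 km, split between elevation h and root r with h + r = Δ.
Airy balance ρ_c h = (ρ_m − ρ_c) r gives r = h ρ_c/(ρ_m − ρ_c), so h (1 + ρ_c/(ρ_m − ρ_c)) = Δ, i.e. h = Δ (ρ_m − ρ_c)/ρ_m.
h = 18.2 km × 0.42/3.306 = 2.31 km.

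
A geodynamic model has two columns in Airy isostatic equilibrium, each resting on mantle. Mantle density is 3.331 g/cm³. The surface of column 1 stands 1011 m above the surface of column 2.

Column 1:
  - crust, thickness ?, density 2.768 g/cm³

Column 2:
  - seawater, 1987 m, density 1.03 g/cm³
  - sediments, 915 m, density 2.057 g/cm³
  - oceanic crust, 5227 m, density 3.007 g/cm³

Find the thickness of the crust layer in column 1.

Take the compensation level at the base of the deeper column (depth z_c below the surface of column 1) and equate Σ ρ_i t_i down to z_c; mantle fills any gap and the z_c terms cancel.
Column 1: x×2.768 + (z_c − 0 − x)×3.331
Column 2: 1011×0 + 1987×1.03 + 915×2.057 + 5227×3.007 + (z_c − 1011 − 8129)×3.331
The z_c×3.331 term appears on both sides and cancels. Collect the known terms of each column as K = Σ(ρt)_known − 3.331 × (depth of known layers): K_1 = 0 − 3.331×0 = 0; K_2 = 19646.354 − 3.331×(1011 + 8129) = −10798.986.
Balance: K_1 − x×(3.331 − 2.768) = K_2, so x = (K_1 − K_2)/(3.331 − 2.768) = 10799/0.563 = 19200 m.

19200 m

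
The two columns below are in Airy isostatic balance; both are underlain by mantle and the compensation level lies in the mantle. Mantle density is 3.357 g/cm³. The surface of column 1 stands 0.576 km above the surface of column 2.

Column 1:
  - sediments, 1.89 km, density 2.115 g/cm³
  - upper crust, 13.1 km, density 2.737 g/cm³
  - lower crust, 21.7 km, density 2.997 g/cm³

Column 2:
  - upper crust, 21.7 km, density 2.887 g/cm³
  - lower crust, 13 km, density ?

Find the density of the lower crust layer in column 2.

2.88 g/cm³

Take the compensation level at the base of the deeper column (depth z_c below the surface of column 1) and equate Σ ρ_i t_i down to z_c; mantle fills any gap and the z_c terms cancel.
Column 1: 1.89×2.115 + 13.1×2.737 + 21.7×2.997 + (z_c − 36.69)×3.357
Column 2: 0.576×0 + 21.7×2.887 + 13×ρ + (z_c − 0.576 − 34.7)×3.357
The z_c×3.357 term appears on both sides and cancels. Collect the known terms of each column as K = Σ(ρt)_known − 3.357 × (depth of known layers): K_1 = 104.88695 − 3.357×36.69 = −18.28138; K_2 = 62.6479 − 3.357×(0.576 + 34.7) = −55.773632.
Balance: K_1 = K_2 + 13×ρ, so ρ = (K_1 − K_2)/13 = 37.4923/13 = 2.88 g/cm³.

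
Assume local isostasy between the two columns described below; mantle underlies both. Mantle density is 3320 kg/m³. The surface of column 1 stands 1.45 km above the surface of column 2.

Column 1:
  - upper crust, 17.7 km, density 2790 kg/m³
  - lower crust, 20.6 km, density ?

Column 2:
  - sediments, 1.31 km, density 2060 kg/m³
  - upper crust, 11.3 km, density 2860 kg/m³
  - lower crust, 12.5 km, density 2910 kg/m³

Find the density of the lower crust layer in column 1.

2960 kg/m³

Take the compensation level at the base of the deeper column (depth z_c below the surface of column 1) and equate Σ ρ_i t_i down to z_c; mantle fills any gap and the z_c terms cancel.
Column 1: 17.7×2790 + 20.6×ρ + (z_c − 38.3)×3320
Column 2: 1.45×0 + 1.31×2060 + 11.3×2860 + 12.5×2910 + (z_c − 1.45 − 25.11)×3320
The z_c×3320 term appears on both sides and cancels. Collect the known terms of each column as K = Σ(ρt)_known − 3320 × (depth of known layers): K_1 = 49383 − 3320×38.3 = −77773; K_2 = 71391.6 − 3320×(1.45 + 25.11) = −16787.6.
Balance: K_1 + 20.6×ρ = K_2, so ρ = (K_2 − K_1)/20.6 = 60985.4/20.6 = 2960 kg/m³.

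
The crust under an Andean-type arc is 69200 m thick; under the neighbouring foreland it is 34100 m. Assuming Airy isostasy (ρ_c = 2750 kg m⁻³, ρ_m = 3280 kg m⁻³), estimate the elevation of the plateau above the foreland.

Excess crust Δ = 69200 m − 34100 m = 35100 m, split between elevation h and root r with h + r = Δ.
Airy balance ρ_c h = (ρ_m − ρ_c) r gives r = h ρ_c/(ρ_m − ρ_c), so h (1 + ρ_c/(ρ_m − ρ_c)) = Δ, i.e. h = Δ (ρ_m − ρ_c)/ρ_m.
h = 35100 m × 530/3280 = 5670 m.

5670 m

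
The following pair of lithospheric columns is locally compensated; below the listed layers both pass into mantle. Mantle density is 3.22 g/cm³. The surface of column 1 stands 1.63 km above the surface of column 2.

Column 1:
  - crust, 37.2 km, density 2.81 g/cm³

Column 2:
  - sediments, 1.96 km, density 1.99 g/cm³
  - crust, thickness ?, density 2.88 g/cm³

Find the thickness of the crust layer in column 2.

22.3 km

Take the compensation level at the base of the deeper column (depth z_c below the surface of column 1) and equate Σ ρ_i t_i down to z_c; mantle fills any gap and the z_c terms cancel.
Column 1: 37.2×2.81 + (z_c − 37.2)×3.22
Column 2: 1.63×0 + 1.96×1.99 + x×2.88 + (z_c − 1.63 − 1.96 − x)×3.22
The z_c×3.22 term appears on both sides and cancels. Collect the known terms of each column as K = Σ(ρt)_known − 3.22 × (depth of known layers): K_1 = 104.532 − 3.22×37.2 = −15.252; K_2 = 3.9004 − 3.22×(1.63 + 1.96) = −7.6594.
Balance: K_1 = K_2 − x×(3.22 − 2.88), so x = (K_2 − K_1)/(3.22 − 2.88) = 7.5926/0.34 = 22.3 km.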